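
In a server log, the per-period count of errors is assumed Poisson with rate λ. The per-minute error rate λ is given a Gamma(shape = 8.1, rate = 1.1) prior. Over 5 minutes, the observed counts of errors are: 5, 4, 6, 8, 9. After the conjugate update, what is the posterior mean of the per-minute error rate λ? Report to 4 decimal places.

With a Gamma(shape α, rate β) prior, the Poisson likelihood is conjugate: the posterior is Gamma(α + ΣXᵢ, β + n).
Sum of counts S = 32 over n = 5 minutes.
Posterior: Gamma(α+S, β+n) = Gamma(8.1+32, 1.1+5) = Gamma(40.1, 6.1).
Posterior mean = α/β = 40.1/6.1 = 6.5738.

6.5738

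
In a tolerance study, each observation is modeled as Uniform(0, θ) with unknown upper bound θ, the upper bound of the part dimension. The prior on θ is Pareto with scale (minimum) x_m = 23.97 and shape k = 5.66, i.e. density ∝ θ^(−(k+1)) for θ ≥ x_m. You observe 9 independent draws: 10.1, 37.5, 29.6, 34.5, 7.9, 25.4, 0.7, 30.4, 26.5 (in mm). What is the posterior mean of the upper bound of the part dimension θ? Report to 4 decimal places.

40.2452

A Pareto(scale x_m, shape k) prior on the upper bound θ of Uniform(0, θ) is conjugate: posterior is Pareto(max(x_m, max xᵢ), k + n).
Sample maximum = 37.5; prior scale x_m = 23.97 → posterior scale = max = 37.50.
Posterior shape = 5.66 + 9 = 14.66.
E[θ|data] = k·x_m/(k−1) = 14.66·37.50/13.66 = 40.2452.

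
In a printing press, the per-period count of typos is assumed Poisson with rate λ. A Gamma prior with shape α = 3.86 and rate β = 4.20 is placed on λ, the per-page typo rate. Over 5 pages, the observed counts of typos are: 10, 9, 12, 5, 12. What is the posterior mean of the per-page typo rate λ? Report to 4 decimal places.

5.6370

With a Gamma(shape α, rate β) prior, the Poisson likelihood is conjugate: the posterior is Gamma(α + ΣXᵢ, β + n).
Sum of counts S = 48 over n = 5 pages.
Posterior: Gamma(α+S, β+n) = Gamma(3.86+48, 4.20+5) = Gamma(51.86, 9.20).
Posterior mean = α/β = 51.86/9.20 = 5.6370.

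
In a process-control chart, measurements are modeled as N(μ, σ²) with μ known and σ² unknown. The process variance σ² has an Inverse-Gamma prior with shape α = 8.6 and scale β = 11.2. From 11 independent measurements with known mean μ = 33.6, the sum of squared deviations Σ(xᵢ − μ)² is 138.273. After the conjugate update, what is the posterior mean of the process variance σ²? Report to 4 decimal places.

With known mean μ and an Inverse-Gamma(α, β) prior on σ², the Normal likelihood is conjugate: posterior is Inv-Gamma(α + n/2, β + Σ(xᵢ−μ)²/2).
Posterior: Inv-Gamma(8.6 + 11/2, 11.2 + 138.273/2) = Inv-Gamma(14.10, 80.3365).
E[σ²|data] = β/(α−1) = 80.3365/13.10 = 6.1326.

6.1326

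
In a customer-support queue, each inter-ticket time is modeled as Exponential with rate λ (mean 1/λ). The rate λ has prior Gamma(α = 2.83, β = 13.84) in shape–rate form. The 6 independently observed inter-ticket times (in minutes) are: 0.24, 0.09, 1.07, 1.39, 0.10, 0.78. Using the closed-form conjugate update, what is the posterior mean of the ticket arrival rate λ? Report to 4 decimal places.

With a Gamma(shape α, rate β) prior on the exponential rate λ, the posterior after n observations with total T = Σxᵢ is Gamma(α+n, β+T).
Sum of observations T = 3.67 minutes; n = 6.
Posterior: Gamma(2.83+6, 13.84+3.67) = Gamma(8.83, 17.51).
Posterior mean of λ = α/β = 8.83/17.51 = 0.5043.

0.5043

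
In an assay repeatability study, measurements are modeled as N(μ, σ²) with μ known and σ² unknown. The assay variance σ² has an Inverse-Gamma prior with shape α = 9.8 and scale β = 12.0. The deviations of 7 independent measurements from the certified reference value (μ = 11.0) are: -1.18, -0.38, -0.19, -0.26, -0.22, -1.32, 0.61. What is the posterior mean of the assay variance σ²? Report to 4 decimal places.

1.1302

With known mean μ and an Inverse-Gamma(α, β) prior on σ², the Normal likelihood is conjugate: posterior is Inv-Gamma(α + n/2, β + Σ(xᵢ−μ)²/2).
Σ(xᵢ−μ)² = (-1.18)² + (-0.38)² + (-0.19)² + (-0.26)² + (-0.22)² + (-1.32)² + (0.61)² = 3.8034.
Posterior: Inv-Gamma(9.8 + 7/2, 12.0 + 3.8034/2) = Inv-Gamma(13.30, 13.90170).
E[σ²|data] = β/(α−1) = 13.90170/12.30 = 1.1302.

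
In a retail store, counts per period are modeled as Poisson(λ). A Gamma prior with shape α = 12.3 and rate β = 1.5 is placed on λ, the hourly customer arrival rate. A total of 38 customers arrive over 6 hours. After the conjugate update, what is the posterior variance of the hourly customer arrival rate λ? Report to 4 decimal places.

0.8942

With a Gamma(shape α, rate β) prior, the Poisson likelihood is conjugate: the posterior is Gamma(α + ΣXᵢ, β + n).
Posterior: Gamma(α+S, β+n) = Gamma(12.3+38, 1.5+6) = Gamma(50.3, 7.5).
Var = α/β² = 50.3/7.5² = 0.8942.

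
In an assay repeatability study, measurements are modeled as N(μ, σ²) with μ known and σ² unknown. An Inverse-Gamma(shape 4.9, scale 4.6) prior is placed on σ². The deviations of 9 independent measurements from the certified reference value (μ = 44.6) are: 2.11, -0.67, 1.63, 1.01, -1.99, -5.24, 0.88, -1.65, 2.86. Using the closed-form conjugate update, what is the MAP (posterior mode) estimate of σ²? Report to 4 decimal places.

2.9265

With known mean μ and an Inverse-Gamma(α, β) prior on σ², the Normal likelihood is conjugate: posterior is Inv-Gamma(α + n/2, β + Σ(xᵢ−μ)²/2).
Σ(xᵢ−μ)² = (2.11)² + (-0.67)² + (1.63)² + (1.01)² + (-1.99)² + (-5.24)² + (0.88)² + (-1.65)² + (2.86)² = 51.6722.
Posterior: Inv-Gamma(4.9 + 9/2, 4.6 + 51.6722/2) = Inv-Gamma(9.40, 30.43610).
Mode = β/(α+1) = 30.43610/10.40 = 2.9265.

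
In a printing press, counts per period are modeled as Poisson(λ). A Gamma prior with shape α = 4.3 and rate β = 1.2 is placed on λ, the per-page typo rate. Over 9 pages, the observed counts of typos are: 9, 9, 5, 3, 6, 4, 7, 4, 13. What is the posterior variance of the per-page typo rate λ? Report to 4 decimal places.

With a Gamma(shape α, rate β) prior, the Poisson likelihood is conjugate: the posterior is Gamma(α + ΣXᵢ, β + n).
Sum of counts S = 60 over n = 9 pages.
Posterior: Gamma(α+S, β+n) = Gamma(4.3+60, 1.2+9) = Gamma(64.3, 10.2).
Var = α/β² = 64.3/10.2² = 0.6180.

0.6180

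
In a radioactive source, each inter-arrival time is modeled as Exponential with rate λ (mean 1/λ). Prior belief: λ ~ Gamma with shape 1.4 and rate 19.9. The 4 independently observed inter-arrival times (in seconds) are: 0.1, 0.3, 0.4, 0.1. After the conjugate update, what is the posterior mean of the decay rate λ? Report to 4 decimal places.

With a Gamma(shape α, rate β) prior on the exponential rate λ, the posterior after n observations with total T = Σxᵢ is Gamma(α+n, β+T).
Sum of observations T = 0.9 seconds; n = 4.
Posterior: Gamma(1.4+4, 19.9+0.9) = Gamma(5.4, 20.8).
Posterior mean of λ = α/β = 5.4/20.8 = 0.2596.

0.2596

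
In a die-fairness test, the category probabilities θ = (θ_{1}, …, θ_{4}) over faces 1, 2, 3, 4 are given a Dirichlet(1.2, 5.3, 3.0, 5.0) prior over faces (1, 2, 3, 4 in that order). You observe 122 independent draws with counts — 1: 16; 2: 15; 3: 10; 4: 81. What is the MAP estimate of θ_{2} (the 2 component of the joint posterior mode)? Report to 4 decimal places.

0.1457

The Dirichlet prior is conjugate to the Multinomial likelihood: each posterior αⱼ = prior αⱼ + observed count nⱼ.
Posterior concentration: (17.2, 20.3, 13.0, 86.0), total = 136.5.
Joint mode component: (α_{2}−1)/(Σα−K) = 19.3/132.5 = 0.1457.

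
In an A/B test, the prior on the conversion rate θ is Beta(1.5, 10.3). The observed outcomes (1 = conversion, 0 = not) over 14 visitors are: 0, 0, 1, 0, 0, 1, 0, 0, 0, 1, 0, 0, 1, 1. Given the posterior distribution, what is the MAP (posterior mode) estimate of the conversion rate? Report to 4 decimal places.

0.2311

The Beta prior is conjugate to a Binomial/Bernoulli likelihood; the update adds successes to α and failures to β.
Posterior: Beta(α+k, β+n−k) = Beta(1.5+5, 10.3+9) = Beta(6.5, 19.3).
Mode of Beta(a,b) for a,b>1 is (a−1)/(a+b−2) = 5.5/23.8 = 0.2311.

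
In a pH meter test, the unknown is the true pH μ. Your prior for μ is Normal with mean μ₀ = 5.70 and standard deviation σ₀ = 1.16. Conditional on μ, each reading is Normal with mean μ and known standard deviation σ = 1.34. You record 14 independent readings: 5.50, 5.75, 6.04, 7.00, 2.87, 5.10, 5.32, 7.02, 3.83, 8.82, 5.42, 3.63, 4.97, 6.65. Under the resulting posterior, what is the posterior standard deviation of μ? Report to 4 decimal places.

0.3422

For Normal data with known variance σ², a Normal(μ₀, σ₀²) prior on μ is conjugate. Posterior precision = 1/σ₀² + n/σ²; posterior mean is the precision-weighted average of μ₀ and x̄.
σ₀² = 1.16² = 1.3456, σ² = 1.34² = 1.7956; σ² + n·σ₀² = 1.7956 + 14·1.3456 = 20.634.
Posterior precision = 1/σ₀² + n/σ² = 1/1.3456 + 14/1.7956 = (σ² + n·σ₀²)/(σ₀²σ²) = 20.634/(1.3456·1.7956); posterior variance σₙ² = σ₀²σ²/(σ² + n·σ₀²) = 1.3456·1.7956/20.634 = 0.117096.
Posterior SD = √σₙ² = √(1.3456·1.7956/20.634) = 0.3422.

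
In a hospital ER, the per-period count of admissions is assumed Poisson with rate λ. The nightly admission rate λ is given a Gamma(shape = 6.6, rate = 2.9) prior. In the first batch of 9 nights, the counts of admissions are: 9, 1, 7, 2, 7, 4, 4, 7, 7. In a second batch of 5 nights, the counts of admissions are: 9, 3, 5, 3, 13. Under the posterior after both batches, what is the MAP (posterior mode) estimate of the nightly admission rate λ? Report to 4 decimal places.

With a Gamma(shape α, rate β) prior, the Poisson likelihood is conjugate: the posterior is Gamma(α + ΣXᵢ, β + n).
Batch 1: sum of counts S = 48 over n = 9 nights.
After batch 1: Gamma(α+S, β+n) = Gamma(6.6+48, 2.9+9) = Gamma(54.6, 11.9).
Batch 2: sum of counts S = 33 over n = 5 nights.
After batch 2: Gamma(α+S, β+n) = Gamma(54.6+33, 11.9+5) = Gamma(87.6, 16.9).
Mode of Gamma(α,β) for α≥1 is (α−1)/β = 86.6/16.9 = 5.1243.

5.1243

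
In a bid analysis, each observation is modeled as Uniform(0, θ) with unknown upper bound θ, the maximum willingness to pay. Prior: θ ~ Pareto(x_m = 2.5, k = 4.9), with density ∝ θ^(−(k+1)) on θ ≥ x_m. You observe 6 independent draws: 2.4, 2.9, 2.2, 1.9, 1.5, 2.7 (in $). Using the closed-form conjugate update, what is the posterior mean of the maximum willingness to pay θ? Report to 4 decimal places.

A Pareto(scale x_m, shape k) prior on the upper bound θ of Uniform(0, θ) is conjugate: posterior is Pareto(max(x_m, max xᵢ), k + n).
Sample maximum = 2.9; prior scale x_m = 2.5 → posterior scale = max = 2.9.
Posterior shape = 4.9 + 6 = 10.9.
E[θ|data] = k·x_m/(k−1) = 10.9·2.9/9.9 = 3.1929.

3.1929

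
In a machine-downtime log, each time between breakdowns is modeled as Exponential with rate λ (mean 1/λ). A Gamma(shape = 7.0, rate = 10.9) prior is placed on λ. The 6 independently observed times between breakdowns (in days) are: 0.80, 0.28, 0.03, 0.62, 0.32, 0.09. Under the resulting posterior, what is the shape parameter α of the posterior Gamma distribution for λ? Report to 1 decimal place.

13.0

With a Gamma(shape α, rate β) prior on the exponential rate λ, the posterior after n observations with total T = Σxᵢ is Gamma(α+n, β+T).
Sum of observations T = 2.14 days; n = 6.
Posterior: Gamma(7.0+6, 10.9+2.14) = Gamma(13.0, 13.04).
Posterior α = 13.0.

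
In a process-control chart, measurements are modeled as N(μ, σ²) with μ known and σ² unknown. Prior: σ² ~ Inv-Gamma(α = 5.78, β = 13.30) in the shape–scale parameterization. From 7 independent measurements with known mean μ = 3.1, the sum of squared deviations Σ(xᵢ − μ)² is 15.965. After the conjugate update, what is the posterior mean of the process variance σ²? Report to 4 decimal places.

2.5704

With known mean μ and an Inverse-Gamma(α, β) prior on σ², the Normal likelihood is conjugate: posterior is Inv-Gamma(α + n/2, β + Σ(xᵢ−μ)²/2).
Posterior: Inv-Gamma(5.78 + 7/2, 13.30 + 15.965/2) = Inv-Gamma(9.28, 21.2825).
E[σ²|data] = β/(α−1) = 21.2825/8.28 = 2.5704.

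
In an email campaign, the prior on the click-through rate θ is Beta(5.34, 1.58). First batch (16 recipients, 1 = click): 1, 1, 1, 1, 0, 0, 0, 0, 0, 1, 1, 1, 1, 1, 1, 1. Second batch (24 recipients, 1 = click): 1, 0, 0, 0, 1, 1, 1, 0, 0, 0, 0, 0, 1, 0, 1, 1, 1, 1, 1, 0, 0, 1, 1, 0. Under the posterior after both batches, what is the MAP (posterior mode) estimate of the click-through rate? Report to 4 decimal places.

0.6086

The Beta prior is conjugate to a Binomial/Bernoulli likelihood; the update adds successes to α and failures to β.
After batch 1: Beta(5.34+11, 1.58+5) = Beta(16.34, 6.58).
After batch 2: Beta(16.34+12, 6.58+12) = Beta(28.34, 18.58).
Mode of Beta(a,b) for a,b>1 is (a−1)/(a+b−2) = 27.34/44.92 = 0.6086.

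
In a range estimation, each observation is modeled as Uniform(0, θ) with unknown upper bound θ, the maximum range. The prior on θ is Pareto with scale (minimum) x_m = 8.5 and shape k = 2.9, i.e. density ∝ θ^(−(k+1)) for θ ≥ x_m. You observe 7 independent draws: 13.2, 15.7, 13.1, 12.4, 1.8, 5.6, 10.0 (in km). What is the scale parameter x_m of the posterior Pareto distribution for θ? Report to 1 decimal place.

15.7

A Pareto(scale x_m, shape k) prior on the upper bound θ of Uniform(0, θ) is conjugate: posterior is Pareto(max(x_m, max xᵢ), k + n).
Sample maximum = 15.7; prior scale x_m = 8.5 → posterior scale = max = 15.7.
Posterior shape = 2.9 + 7 = 9.9.
Posterior scale x_m = 15.7.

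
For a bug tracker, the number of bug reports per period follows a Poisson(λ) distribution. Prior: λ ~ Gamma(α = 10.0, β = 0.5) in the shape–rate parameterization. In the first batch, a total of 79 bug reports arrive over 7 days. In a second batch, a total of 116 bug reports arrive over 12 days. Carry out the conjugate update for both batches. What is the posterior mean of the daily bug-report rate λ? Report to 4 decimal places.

10.5128

With a Gamma(shape α, rate β) prior, the Poisson likelihood is conjugate: the posterior is Gamma(α + ΣXᵢ, β + n).
After batch 1: Gamma(α+S, β+n) = Gamma(10.0+79, 0.5+7) = Gamma(89.0, 7.5).
After batch 2: Gamma(α+S, β+n) = Gamma(89.0+116, 7.5+12) = Gamma(205.0, 19.5).
Posterior mean = α/β = 205.0/19.5 = 10.5128.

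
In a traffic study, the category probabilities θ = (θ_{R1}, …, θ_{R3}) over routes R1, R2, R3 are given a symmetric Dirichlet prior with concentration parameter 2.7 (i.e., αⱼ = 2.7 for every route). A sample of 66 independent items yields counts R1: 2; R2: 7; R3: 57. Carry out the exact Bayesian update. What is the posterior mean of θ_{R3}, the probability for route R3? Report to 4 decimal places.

The Dirichlet prior is conjugate to the Multinomial likelihood: each posterior αⱼ = prior αⱼ + observed count nⱼ.
Posterior concentration: (4.7, 9.7, 59.7), total = 74.1.
E[θ_{R3}|data] = α_{R3}/Σα = 59.7/74.1 = 0.8057.

0.8057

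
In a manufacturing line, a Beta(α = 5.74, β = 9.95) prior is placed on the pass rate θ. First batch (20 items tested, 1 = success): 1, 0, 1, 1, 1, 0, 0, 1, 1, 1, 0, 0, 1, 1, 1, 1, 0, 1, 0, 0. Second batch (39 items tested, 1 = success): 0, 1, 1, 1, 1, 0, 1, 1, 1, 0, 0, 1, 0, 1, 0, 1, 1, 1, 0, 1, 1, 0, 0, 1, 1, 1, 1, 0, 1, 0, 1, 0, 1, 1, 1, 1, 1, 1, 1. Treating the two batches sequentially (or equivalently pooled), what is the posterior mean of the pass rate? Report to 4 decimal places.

0.5990

The Beta prior is conjugate to a Binomial/Bernoulli likelihood; the update adds successes to α and failures to β.
After batch 1: Beta(5.74+12, 9.95+8) = Beta(17.74, 17.95).
After batch 2: Beta(17.74+27, 17.95+12) = Beta(44.74, 29.95).
Posterior mean = α/(α+β) = 44.74/74.69 = 0.5990.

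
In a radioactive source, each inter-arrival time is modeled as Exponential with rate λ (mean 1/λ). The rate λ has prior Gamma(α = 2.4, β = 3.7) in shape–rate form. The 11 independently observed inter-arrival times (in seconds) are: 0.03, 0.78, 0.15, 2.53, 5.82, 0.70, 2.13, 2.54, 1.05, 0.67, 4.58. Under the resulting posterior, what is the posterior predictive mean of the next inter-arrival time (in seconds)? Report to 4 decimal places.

1.9903

With a Gamma(shape α, rate β) prior on the exponential rate λ, the posterior after n observations with total T = Σxᵢ is Gamma(α+n, β+T).
Sum of observations T = 20.98 seconds; n = 11.
Posterior: Gamma(2.4+11, 3.7+20.98) = Gamma(13.4, 24.68).
The predictive distribution for the next observation is Lomax; its mean is β/(α−1) = 24.68/12.4 = 1.9903.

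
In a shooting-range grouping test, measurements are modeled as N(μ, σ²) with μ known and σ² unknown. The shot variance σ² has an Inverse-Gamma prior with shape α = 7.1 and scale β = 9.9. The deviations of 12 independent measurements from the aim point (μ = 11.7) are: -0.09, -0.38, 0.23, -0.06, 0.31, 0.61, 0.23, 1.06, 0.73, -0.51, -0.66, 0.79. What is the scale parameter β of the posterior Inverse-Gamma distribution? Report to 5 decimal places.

With known mean μ and an Inverse-Gamma(α, β) prior on σ², the Normal likelihood is conjugate: posterior is Inv-Gamma(α + n/2, β + Σ(xᵢ−μ)²/2).
Σ(xᵢ−μ)² = (-0.09)² + (-0.38)² + (0.23)² + (-0.06)² + (0.31)² + (0.61)² + (0.23)² + (1.06)² + (0.73)² + (-0.51)² + (-0.66)² + (0.79)² = 3.7064.
Posterior: Inv-Gamma(7.1 + 12/2, 9.9 + 3.7064/2) = Inv-Gamma(13.10, 11.75320).
Posterior β = 11.75320.

11.75320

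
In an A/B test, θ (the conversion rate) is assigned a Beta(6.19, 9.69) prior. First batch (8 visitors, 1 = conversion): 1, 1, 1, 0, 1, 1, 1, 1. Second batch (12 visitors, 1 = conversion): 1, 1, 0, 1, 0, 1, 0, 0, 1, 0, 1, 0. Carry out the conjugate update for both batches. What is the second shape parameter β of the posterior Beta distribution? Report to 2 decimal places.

16.69

The Beta prior is conjugate to a Binomial/Bernoulli likelihood; the update adds successes to α and failures to β.
After batch 1: Beta(6.19+7, 9.69+1) = Beta(13.19, 10.69).
After batch 2: Beta(13.19+6, 10.69+6) = Beta(19.19, 16.69).
Posterior β = 16.69.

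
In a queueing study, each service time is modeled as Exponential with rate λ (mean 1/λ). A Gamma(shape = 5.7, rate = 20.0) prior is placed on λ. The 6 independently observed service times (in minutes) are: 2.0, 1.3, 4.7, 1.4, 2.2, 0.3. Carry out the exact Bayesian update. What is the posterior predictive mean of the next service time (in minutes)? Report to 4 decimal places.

With a Gamma(shape α, rate β) prior on the exponential rate λ, the posterior after n observations with total T = Σxᵢ is Gamma(α+n, β+T).
Sum of observations T = 11.9 minutes; n = 6.
Posterior: Gamma(5.7+6, 20.0+11.9) = Gamma(11.7, 31.9).
The predictive distribution for the next observation is Lomax; its mean is β/(α−1) = 31.9/10.7 = 2.9813.

2.9813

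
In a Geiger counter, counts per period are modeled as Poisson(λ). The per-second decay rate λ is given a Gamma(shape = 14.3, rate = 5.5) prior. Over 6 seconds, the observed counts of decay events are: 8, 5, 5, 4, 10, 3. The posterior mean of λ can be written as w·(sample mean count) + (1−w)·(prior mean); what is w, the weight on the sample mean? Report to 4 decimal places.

With a Gamma(shape α, rate β) prior, the Poisson likelihood is conjugate: the posterior is Gamma(α + ΣXᵢ, β + n).
Posterior mean = (α₀+S)/(β₀+n) = [n/(β₀+n)]·(S/n) + [β₀/(β₀+n)]·(α₀/β₀), so only n and β₀ enter the weight.
Weight on data w = n/(β₀+n) = 6/(5.5+6) = 6/11.5 = 0.5217.

0.5217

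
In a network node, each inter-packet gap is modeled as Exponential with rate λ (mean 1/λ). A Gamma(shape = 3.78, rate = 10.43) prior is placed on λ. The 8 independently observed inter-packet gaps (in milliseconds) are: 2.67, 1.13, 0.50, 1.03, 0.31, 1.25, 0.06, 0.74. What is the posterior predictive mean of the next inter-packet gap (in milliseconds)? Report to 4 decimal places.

1.6809

With a Gamma(shape α, rate β) prior on the exponential rate λ, the posterior after n observations with total T = Σxᵢ is Gamma(α+n, β+T).
Sum of observations T = 7.69 milliseconds; n = 8.
Posterior: Gamma(3.78+8, 10.43+7.69) = Gamma(11.78, 18.12).
The predictive distribution for the next observation is Lomax; its mean is β/(α−1) = 18.12/10.78 = 1.6809.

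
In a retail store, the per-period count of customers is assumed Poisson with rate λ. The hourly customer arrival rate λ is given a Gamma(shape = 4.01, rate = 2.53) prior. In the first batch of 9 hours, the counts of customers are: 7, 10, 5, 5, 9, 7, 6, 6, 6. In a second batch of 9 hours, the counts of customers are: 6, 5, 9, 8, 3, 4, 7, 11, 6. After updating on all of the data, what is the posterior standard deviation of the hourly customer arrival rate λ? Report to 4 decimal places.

With a Gamma(shape α, rate β) prior, the Poisson likelihood is conjugate: the posterior is Gamma(α + ΣXᵢ, β + n).
Batch 1: sum of counts S = 61 over n = 9 hours.
After batch 1: Gamma(α+S, β+n) = Gamma(4.01+61, 2.53+9) = Gamma(65.01, 11.53).
Batch 2: sum of counts S = 59 over n = 9 hours.
After batch 2: Gamma(α+S, β+n) = Gamma(65.01+59, 11.53+9) = Gamma(124.01, 20.53).
SD = √α/β = √124.01/20.53 = 0.5424.

0.5424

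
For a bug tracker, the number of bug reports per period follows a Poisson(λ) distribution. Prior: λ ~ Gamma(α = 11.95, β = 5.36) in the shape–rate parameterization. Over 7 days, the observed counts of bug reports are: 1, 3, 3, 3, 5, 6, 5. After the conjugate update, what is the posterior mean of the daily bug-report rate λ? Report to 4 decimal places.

With a Gamma(shape α, rate β) prior, the Poisson likelihood is conjugate: the posterior is Gamma(α + ΣXᵢ, β + n).
Sum of counts S = 26 over n = 7 days.
Posterior: Gamma(α+S, β+n) = Gamma(11.95+26, 5.36+7) = Gamma(37.95, 12.36).
Posterior mean = α/β = 37.95/12.36 = 3.0704.

3.0704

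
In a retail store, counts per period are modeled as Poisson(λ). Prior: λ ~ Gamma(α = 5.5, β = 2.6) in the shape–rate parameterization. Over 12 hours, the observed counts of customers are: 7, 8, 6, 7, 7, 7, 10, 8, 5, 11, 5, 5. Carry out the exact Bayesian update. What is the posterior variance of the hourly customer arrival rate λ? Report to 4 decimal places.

With a Gamma(shape α, rate β) prior, the Poisson likelihood is conjugate: the posterior is Gamma(α + ΣXᵢ, β + n).
Sum of counts S = 86 over n = 12 hours.
Posterior: Gamma(α+S, β+n) = Gamma(5.5+86, 2.6+12) = Gamma(91.5, 14.6).
Var = α/β² = 91.5/14.6² = 0.4293.

0.4293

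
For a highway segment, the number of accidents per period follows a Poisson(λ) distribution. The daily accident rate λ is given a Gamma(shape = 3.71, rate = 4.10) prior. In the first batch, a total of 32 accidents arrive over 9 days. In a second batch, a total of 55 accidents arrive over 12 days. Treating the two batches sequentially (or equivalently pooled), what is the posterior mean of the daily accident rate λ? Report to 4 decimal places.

With a Gamma(shape α, rate β) prior, the Poisson likelihood is conjugate: the posterior is Gamma(α + ΣXᵢ, β + n).
After batch 1: Gamma(α+S, β+n) = Gamma(3.71+32, 4.10+9) = Gamma(35.71, 13.10).
After batch 2: Gamma(α+S, β+n) = Gamma(35.71+55, 13.10+12) = Gamma(90.71, 25.10).
Posterior mean = α/β = 90.71/25.10 = 3.6139.

3.6139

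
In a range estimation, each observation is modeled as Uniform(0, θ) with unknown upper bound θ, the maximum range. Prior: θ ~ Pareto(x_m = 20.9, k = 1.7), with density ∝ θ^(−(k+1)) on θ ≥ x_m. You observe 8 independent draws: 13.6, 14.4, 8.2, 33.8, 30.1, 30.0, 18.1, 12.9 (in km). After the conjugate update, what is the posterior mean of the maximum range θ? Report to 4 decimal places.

A Pareto(scale x_m, shape k) prior on the upper bound θ of Uniform(0, θ) is conjugate: posterior is Pareto(max(x_m, max xᵢ), k + n).
Sample maximum = 33.8; prior scale x_m = 20.9 → posterior scale = max = 33.8.
Posterior shape = 1.7 + 8 = 9.7.
E[θ|data] = k·x_m/(k−1) = 9.7·33.8/8.7 = 37.6851.

37.6851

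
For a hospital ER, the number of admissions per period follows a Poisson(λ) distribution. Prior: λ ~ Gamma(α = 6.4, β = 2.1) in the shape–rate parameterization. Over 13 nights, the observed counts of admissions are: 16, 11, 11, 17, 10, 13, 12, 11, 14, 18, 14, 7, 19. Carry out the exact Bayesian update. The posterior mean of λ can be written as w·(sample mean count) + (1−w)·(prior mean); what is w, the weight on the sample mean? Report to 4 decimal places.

0.8609

With a Gamma(shape α, rate β) prior, the Poisson likelihood is conjugate: the posterior is Gamma(α + ΣXᵢ, β + n).
Posterior mean = (α₀+S)/(β₀+n) = [n/(β₀+n)]·(S/n) + [β₀/(β₀+n)]·(α₀/β₀), so only n and β₀ enter the weight.
Weight on data w = n/(β₀+n) = 13/(2.1+13) = 13/15.1 = 0.8609.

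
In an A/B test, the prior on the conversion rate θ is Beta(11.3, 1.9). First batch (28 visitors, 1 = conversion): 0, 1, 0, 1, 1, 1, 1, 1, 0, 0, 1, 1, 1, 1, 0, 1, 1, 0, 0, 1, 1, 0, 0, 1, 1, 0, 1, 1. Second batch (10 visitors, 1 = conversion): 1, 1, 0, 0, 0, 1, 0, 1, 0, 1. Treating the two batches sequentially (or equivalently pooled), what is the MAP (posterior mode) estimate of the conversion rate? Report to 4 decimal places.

0.6768

The Beta prior is conjugate to a Binomial/Bernoulli likelihood; the update adds successes to α and failures to β.
After batch 1: Beta(11.3+18, 1.9+10) = Beta(29.3, 11.9).
After batch 2: Beta(29.3+5, 11.9+5) = Beta(34.3, 16.9).
Mode of Beta(a,b) for a,b>1 is (a−1)/(a+b−2) = 33.3/49.2 = 0.6768.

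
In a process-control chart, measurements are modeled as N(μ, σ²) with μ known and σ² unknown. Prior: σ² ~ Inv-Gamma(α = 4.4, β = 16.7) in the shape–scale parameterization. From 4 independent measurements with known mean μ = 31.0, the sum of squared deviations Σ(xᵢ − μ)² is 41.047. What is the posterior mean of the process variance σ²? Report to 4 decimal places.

With known mean μ and an Inverse-Gamma(α, β) prior on σ², the Normal likelihood is conjugate: posterior is Inv-Gamma(α + n/2, β + Σ(xᵢ−μ)²/2).
Posterior: Inv-Gamma(4.4 + 4/2, 16.7 + 41.047/2) = Inv-Gamma(6.40, 37.2235).
E[σ²|data] = β/(α−1) = 37.2235/5.40 = 6.8932.

6.8932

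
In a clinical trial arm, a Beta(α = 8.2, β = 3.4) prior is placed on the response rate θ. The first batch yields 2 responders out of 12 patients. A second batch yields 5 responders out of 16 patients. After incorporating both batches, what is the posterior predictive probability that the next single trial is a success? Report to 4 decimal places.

The Beta prior is conjugate to a Binomial/Bernoulli likelihood; the update adds successes to α and failures to β.
After batch 1: Beta(8.2+2, 3.4+10) = Beta(10.2, 13.4).
After batch 2: Beta(10.2+5, 13.4+11) = Beta(15.2, 24.4).
For a single future Bernoulli trial, P(success | data) = α/(α+β) = 0.3838.

0.3838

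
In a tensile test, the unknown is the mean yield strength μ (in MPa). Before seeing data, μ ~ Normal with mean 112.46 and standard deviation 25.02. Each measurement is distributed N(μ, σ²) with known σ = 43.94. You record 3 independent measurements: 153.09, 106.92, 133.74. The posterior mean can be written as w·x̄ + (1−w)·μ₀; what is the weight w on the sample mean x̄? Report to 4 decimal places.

For Normal data with known variance σ², a Normal(μ₀, σ₀²) prior on μ is conjugate. Posterior precision = 1/σ₀² + n/σ²; posterior mean is the precision-weighted average of μ₀ and x̄.
σ₀² = 25.02² = 626.0004, σ² = 43.94² = 1930.7236. Prior precision 1/σ₀² = 1/626.0004; data precision n/σ² = 3/1930.7236.
w = (n/σ²)/(1/σ₀² + n/σ²) = n·σ₀²/(σ² + n·σ₀²) = 3·626.0004/(1930.7236 + 3·626.0004) = 1878.0012/3808.7248 = 0.4931.

0.4931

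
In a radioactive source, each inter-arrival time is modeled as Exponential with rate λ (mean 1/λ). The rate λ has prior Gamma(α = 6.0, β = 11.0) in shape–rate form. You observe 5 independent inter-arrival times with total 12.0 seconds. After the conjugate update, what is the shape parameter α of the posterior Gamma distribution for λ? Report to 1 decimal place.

With a Gamma(shape α, rate β) prior on the exponential rate λ, the posterior after n observations with total T = Σxᵢ is Gamma(α+n, β+T).
Posterior: Gamma(6.0+5, 11.0+12.0) = Gamma(11.0, 23.0).
Posterior α = 11.0.

11.0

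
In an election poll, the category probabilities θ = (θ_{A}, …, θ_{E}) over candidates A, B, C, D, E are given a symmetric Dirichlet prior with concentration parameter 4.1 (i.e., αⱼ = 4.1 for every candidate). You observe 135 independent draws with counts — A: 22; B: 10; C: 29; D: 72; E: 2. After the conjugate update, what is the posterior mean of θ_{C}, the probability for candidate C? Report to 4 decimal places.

The Dirichlet prior is conjugate to the Multinomial likelihood: each posterior αⱼ = prior αⱼ + observed count nⱼ.
Posterior concentration: (26.1, 14.1, 33.1, 76.1, 6.1), total = 155.5.
E[θ_{C}|data] = α_{C}/Σα = 33.1/155.5 = 0.2129.

0.2129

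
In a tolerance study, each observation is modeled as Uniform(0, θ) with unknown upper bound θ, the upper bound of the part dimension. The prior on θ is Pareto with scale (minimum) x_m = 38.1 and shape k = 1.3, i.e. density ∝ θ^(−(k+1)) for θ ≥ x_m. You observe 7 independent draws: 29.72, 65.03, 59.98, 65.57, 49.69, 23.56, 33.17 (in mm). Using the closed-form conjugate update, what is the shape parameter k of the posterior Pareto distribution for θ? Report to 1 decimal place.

A Pareto(scale x_m, shape k) prior on the upper bound θ of Uniform(0, θ) is conjugate: posterior is Pareto(max(x_m, max xᵢ), k + n).
Sample maximum = 65.57; prior scale x_m = 38.1 → posterior scale = max = 65.57.
Posterior shape = 1.3 + 7 = 8.3.
Posterior shape k = 8.3.

8.3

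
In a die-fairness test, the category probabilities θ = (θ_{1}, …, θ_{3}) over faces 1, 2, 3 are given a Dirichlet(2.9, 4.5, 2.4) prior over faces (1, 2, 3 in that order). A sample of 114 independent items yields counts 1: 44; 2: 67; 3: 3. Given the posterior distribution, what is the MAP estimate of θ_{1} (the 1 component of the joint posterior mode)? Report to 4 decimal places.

0.3800

The Dirichlet prior is conjugate to the Multinomial likelihood: each posterior αⱼ = prior αⱼ + observed count nⱼ.
Posterior concentration: (46.9, 71.5, 5.4), total = 123.8.
Joint mode component: (α_{1}−1)/(Σα−K) = 45.9/120.8 = 0.3800.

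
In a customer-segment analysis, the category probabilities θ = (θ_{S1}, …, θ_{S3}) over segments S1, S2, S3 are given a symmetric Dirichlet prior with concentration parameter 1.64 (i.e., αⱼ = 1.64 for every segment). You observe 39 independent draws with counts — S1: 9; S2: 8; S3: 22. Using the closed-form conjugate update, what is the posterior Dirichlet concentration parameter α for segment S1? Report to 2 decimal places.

The Dirichlet prior is conjugate to the Multinomial likelihood: each posterior αⱼ = prior αⱼ + observed count nⱼ.
Posterior concentration: (10.64, 9.64, 23.64), total = 43.92.
α_{S1} = 1.64 + 9 = 10.64.

10.64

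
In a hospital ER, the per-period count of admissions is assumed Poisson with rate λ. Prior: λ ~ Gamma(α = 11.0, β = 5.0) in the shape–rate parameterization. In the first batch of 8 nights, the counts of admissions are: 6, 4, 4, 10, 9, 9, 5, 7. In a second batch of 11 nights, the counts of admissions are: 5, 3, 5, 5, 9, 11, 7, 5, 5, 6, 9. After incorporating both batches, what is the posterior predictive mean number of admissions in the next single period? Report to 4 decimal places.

5.6250

With a Gamma(shape α, rate β) prior, the Poisson likelihood is conjugate: the posterior is Gamma(α + ΣXᵢ, β + n).
Batch 1: sum of counts S = 54 over n = 8 nights.
After batch 1: Gamma(α+S, β+n) = Gamma(11.0+54, 5.0+8) = Gamma(65.0, 13.0).
Batch 2: sum of counts S = 70 over n = 11 nights.
After batch 2: Gamma(α+S, β+n) = Gamma(65.0+70, 13.0+11) = Gamma(135.0, 24.0).
The predictive distribution for one future period is NegBinom with mean α/β = 5.6250.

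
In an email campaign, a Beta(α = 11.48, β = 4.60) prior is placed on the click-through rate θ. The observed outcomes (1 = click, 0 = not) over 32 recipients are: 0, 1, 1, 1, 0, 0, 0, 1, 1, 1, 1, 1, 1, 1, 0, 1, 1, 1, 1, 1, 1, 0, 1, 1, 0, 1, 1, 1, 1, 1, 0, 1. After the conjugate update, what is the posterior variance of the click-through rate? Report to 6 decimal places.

The Beta prior is conjugate to a Binomial/Bernoulli likelihood; the update adds successes to α and failures to β.
Posterior: Beta(α+k, β+n−k) = Beta(11.48+24, 4.60+8) = Beta(35.48, 12.60).
Var = αβ/((α+β)²(α+β+1)) = 35.48·12.60/(48.08²·49.08) = 0.003940.

0.003940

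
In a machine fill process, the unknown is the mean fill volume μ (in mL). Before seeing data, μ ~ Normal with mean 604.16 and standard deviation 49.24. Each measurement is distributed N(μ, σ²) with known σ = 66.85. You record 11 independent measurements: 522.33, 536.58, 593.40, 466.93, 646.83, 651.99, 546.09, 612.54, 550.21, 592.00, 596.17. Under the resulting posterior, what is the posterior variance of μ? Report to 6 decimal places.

347.960863

For Normal data with known variance σ², a Normal(μ₀, σ₀²) prior on μ is conjugate. Posterior precision = 1/σ₀² + n/σ²; posterior mean is the precision-weighted average of μ₀ and x̄.
σ₀² = 49.24² = 2424.5776, σ² = 66.85² = 4468.9225; σ² + n·σ₀² = 4468.9225 + 11·2424.5776 = 31139.2761.
Posterior precision = 1/σ₀² + n/σ² = 1/2424.5776 + 11/4468.9225 = (σ² + n·σ₀²)/(σ₀²σ²) = 31139.2761/(2424.5776·4468.9225); posterior variance σₙ² = σ₀²σ²/(σ² + n·σ₀²) = 2424.5776·4468.9225/31139.2761 = 347.960863.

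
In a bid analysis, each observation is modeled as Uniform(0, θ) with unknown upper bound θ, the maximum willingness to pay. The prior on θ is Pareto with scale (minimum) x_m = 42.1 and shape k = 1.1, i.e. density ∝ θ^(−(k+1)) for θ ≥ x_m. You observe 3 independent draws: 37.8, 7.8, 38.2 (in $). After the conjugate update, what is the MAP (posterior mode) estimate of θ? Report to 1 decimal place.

42.1

A Pareto(scale x_m, shape k) prior on the upper bound θ of Uniform(0, θ) is conjugate: posterior is Pareto(max(x_m, max xᵢ), k + n).
Sample maximum = 38.2; prior scale x_m = 42.1 → posterior scale = max = 42.1.
Posterior shape = 1.1 + 3 = 4.1.
The Pareto density is decreasing on [x_m, ∞), so the mode is x_m = 42.1.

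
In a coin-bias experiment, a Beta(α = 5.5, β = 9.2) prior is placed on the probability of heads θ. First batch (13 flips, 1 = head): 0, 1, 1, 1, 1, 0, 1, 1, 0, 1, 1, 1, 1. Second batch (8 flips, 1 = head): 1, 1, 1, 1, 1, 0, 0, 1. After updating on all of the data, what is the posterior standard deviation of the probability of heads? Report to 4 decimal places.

The Beta prior is conjugate to a Binomial/Bernoulli likelihood; the update adds successes to α and failures to β.
After batch 1: Beta(5.5+10, 9.2+3) = Beta(15.5, 12.2).
After batch 2: Beta(15.5+6, 12.2+2) = Beta(21.5, 14.2).
Var = αβ/((α+β)²(α+β+1)) = 21.5·14.2/(35.7²·36.7) = 0.00652716; SD = √0.00652716 = 0.0808.

0.0808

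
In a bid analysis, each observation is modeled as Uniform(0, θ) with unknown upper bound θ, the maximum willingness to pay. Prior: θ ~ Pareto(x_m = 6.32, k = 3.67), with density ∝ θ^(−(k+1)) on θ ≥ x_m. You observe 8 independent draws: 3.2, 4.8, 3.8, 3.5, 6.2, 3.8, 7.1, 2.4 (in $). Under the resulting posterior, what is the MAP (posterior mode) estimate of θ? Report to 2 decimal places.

7.10

A Pareto(scale x_m, shape k) prior on the upper bound θ of Uniform(0, θ) is conjugate: posterior is Pareto(max(x_m, max xᵢ), k + n).
Sample maximum = 7.1; prior scale x_m = 6.32 → posterior scale = max = 7.10.
Posterior shape = 3.67 + 8 = 11.67.
The Pareto density is decreasing on [x_m, ∞), so the mode is x_m = 7.10.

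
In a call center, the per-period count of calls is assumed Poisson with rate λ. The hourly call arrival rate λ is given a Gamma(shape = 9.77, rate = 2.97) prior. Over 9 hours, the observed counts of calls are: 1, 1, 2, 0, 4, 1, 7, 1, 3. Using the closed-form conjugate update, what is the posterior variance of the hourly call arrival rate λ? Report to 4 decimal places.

With a Gamma(shape α, rate β) prior, the Poisson likelihood is conjugate: the posterior is Gamma(α + ΣXᵢ, β + n).
Sum of counts S = 20 over n = 9 hours.
Posterior: Gamma(α+S, β+n) = Gamma(9.77+20, 2.97+9) = Gamma(29.77, 11.97).
Var = α/β² = 29.77/11.97² = 0.2078.

0.2078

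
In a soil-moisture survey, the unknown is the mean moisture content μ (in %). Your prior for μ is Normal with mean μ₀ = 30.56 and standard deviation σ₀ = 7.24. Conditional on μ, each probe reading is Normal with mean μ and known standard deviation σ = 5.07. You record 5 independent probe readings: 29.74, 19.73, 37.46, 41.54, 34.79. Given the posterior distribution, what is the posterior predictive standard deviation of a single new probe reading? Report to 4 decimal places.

5.5124

For Normal data with known variance σ², a Normal(μ₀, σ₀²) prior on μ is conjugate. Posterior precision = 1/σ₀² + n/σ²; posterior mean is the precision-weighted average of μ₀ and x̄.
σ₀² = 7.24² = 52.4176, σ² = 5.07² = 25.7049; σ² + n·σ₀² = 25.7049 + 5·52.4176 = 287.7929.
Posterior precision = 1/σ₀² + n/σ² = 1/52.4176 + 5/25.7049 = (σ² + n·σ₀²)/(σ₀²σ²) = 287.7929/(52.4176·25.7049); posterior variance σₙ² = σ₀²σ²/(σ² + n·σ₀²) = 52.4176·25.7049/287.7929 = 4.681801.
Predictive variance for one new observation = σₙ² + σ² = 52.4176·25.7049/287.7929 + 25.7049 = σ²·(σ₀² + 287.7929)/287.7929 = 25.7049·340.2105/287.7929 = 30.386701; SD = √(25.7049·340.2105/287.7929) = 5.5124.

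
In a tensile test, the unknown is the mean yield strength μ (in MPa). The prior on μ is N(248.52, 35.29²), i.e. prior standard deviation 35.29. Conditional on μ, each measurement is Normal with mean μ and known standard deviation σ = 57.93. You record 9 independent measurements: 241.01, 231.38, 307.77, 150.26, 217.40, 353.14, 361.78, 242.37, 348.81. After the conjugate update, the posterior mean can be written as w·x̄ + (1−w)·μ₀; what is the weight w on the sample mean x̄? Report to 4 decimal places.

For Normal data with known variance σ², a Normal(μ₀, σ₀²) prior on μ is conjugate. Posterior precision = 1/σ₀² + n/σ²; posterior mean is the precision-weighted average of μ₀ and x̄.
σ₀² = 35.29² = 1245.3841, σ² = 57.93² = 3355.8849. Prior precision 1/σ₀² = 1/1245.3841; data precision n/σ² = 9/3355.8849.
w = (n/σ²)/(1/σ₀² + n/σ²) = n·σ₀²/(σ² + n·σ₀²) = 9·1245.3841/(3355.8849 + 9·1245.3841) = 11208.4569/14564.3418 = 0.7696.

0.7696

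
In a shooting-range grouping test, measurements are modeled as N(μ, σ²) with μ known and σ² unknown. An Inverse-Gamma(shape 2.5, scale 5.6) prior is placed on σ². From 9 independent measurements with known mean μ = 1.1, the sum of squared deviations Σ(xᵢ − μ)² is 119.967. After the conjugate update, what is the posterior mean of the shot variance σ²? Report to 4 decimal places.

With known mean μ and an Inverse-Gamma(α, β) prior on σ², the Normal likelihood is conjugate: posterior is Inv-Gamma(α + n/2, β + Σ(xᵢ−μ)²/2).
Posterior: Inv-Gamma(2.5 + 9/2, 5.6 + 119.967/2) = Inv-Gamma(7.00, 65.5835).
E[σ²|data] = β/(α−1) = 65.5835/6.00 = 10.9306.

10.9306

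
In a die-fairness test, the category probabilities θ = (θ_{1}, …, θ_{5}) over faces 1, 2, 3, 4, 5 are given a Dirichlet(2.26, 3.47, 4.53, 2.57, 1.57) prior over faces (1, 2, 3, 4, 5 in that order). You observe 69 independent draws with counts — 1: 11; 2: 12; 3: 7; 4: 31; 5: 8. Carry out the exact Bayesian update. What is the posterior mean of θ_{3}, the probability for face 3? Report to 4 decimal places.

The Dirichlet prior is conjugate to the Multinomial likelihood: each posterior αⱼ = prior αⱼ + observed count nⱼ.
Posterior concentration: (13.26, 15.47, 11.53, 33.57, 9.57), total = 83.40.
E[θ_{3}|data] = α_{3}/Σα = 11.53/83.40 = 0.1382.

0.1382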